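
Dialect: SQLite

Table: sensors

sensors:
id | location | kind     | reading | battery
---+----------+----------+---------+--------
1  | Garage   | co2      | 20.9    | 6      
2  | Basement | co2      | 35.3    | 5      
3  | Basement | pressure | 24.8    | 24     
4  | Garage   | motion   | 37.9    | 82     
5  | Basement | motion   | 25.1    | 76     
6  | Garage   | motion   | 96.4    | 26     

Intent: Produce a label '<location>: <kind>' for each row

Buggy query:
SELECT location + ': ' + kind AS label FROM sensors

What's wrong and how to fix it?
Bug: SQLite uses || for string concatenation; + coerces text to numbers (yielding 0)

Fix: Use the || operator for string concatenation

Corrected query:
SELECT location || ': ' || kind AS label FROM sensors

Result:
label             
------------------
Garage: co2       
Basement: co2     
Basement: pressure
Garage: motion    
Basement: motion  
Garage: motion    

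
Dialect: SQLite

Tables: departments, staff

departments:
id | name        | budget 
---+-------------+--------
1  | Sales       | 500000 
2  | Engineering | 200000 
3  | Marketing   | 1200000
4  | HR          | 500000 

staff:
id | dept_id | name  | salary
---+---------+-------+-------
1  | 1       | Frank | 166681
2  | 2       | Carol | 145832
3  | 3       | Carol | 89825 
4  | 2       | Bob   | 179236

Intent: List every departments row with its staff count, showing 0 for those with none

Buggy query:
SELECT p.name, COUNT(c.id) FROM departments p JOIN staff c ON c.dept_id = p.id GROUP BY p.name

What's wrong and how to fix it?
Bug: An inner join excludes parents with zero children

Fix: Use LEFT JOIN so parents without children still appear (COUNT(c.id) gives 0)

Corrected query:
SELECT p.name, COUNT(c.id) FROM departments p LEFT JOIN staff c ON c.dept_id = p.id GROUP BY p.name

Result:
name        | COUNT(c.id)
------------+------------
Engineering | 2          
HR          | 0          
Marketing   | 1          
Sales       | 1          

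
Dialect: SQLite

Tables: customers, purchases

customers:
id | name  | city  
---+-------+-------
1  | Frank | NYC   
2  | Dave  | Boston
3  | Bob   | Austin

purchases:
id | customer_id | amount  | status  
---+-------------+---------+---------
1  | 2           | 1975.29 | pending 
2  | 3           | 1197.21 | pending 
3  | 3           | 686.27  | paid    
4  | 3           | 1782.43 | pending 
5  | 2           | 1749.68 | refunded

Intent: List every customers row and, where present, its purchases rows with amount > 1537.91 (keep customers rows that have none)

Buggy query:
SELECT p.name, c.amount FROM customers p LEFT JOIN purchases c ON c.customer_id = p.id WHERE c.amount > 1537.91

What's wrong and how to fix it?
Bug: A WHERE condition on the right-hand table after LEFT JOIN drops unmatched parents

Fix: Move the right-table condition into the ON clause so unmatched parents are kept

Corrected query:
SELECT p.name, c.amount FROM customers p LEFT JOIN purchases c ON c.customer_id = p.id AND c.amount > 1537.91

Result:
name  | amount 
------+--------
Frank | NULL   
Dave  | 1749.68
Dave  | 1975.29
Bob   | 1782.43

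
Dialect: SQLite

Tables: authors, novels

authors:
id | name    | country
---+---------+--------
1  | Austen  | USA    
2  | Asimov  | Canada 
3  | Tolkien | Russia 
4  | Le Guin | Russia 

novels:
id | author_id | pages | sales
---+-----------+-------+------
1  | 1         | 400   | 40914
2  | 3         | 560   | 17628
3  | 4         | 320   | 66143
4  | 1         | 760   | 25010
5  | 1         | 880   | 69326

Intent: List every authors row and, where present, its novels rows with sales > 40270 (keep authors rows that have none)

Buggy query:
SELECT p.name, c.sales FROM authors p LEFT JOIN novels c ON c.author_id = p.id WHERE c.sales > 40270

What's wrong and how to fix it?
Bug: A WHERE condition on the right-hand table after LEFT JOIN drops unmatched parents

Fix: Move the right-table condition into the ON clause so unmatched parents are kept

Corrected query:
SELECT p.name, c.sales FROM authors p LEFT JOIN novels c ON c.author_id = p.id AND c.sales > 40270

Result:
name    | sales
--------+------
Austen  | 40914
Austen  | 69326
Asimov  | NULL 
Tolkien | NULL 
Le Guin | 66143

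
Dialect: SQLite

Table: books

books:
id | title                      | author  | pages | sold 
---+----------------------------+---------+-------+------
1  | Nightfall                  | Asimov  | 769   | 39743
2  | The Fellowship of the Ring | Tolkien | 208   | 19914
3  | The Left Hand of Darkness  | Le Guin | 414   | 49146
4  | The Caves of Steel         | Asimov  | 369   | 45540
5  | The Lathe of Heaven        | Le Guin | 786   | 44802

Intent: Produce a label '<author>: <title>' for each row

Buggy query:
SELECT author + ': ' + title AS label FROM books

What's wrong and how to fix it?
Bug: SQLite uses || for string concatenation; + coerces text to numbers (yielding 0)

Fix: Use the || operator for string concatenation

Corrected query:
SELECT author || ': ' || title AS label FROM books

Result:
label                              
-----------------------------------
Asimov: Nightfall                  
Tolkien: The Fellowship of the Ring
Le Guin: The Left Hand of Darkness 
Asimov: The Caves of Steel         
Le Guin: The Lathe of Heaven       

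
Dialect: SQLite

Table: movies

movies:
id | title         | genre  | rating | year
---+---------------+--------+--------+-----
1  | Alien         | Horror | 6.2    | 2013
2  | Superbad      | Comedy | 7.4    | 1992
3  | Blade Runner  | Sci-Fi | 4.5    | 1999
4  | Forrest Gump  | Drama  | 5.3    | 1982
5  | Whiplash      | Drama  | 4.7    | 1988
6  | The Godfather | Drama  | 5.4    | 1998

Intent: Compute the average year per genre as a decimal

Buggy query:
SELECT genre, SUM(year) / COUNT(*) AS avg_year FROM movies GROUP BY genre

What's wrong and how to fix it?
Bug: Both operands are integers, so '/' performs integer division and truncates

Fix: Multiply by 1.0 (or CAST to REAL) to force floating-point division

Corrected query:
SELECT genre, SUM(year) * 1.0 / COUNT(*) AS avg_year FROM movies GROUP BY genre

Result:
genre  | avg_year   
-------+------------
Comedy | 1992       
Drama  | 1989.333333
Horror | 2013       
Sci-Fi | 1999       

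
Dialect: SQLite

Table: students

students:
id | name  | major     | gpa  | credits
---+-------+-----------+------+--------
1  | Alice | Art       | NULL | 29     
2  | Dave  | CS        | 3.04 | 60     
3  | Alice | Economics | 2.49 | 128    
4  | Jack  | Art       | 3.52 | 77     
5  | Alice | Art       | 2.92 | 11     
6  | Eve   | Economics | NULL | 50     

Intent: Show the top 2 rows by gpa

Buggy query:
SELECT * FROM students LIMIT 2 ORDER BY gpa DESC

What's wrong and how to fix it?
Bug: ORDER BY cannot follow LIMIT; LIMIT is the final clause

Fix: Swap the clauses: ORDER BY first, then LIMIT

Corrected query:
SELECT * FROM students ORDER BY gpa DESC LIMIT 2

Result:
id | name | major | gpa  | credits
---+------+-------+------+--------
4  | Jack | Art   | 3.52 | 77     
2  | Dave | CS    | 3.04 | 60     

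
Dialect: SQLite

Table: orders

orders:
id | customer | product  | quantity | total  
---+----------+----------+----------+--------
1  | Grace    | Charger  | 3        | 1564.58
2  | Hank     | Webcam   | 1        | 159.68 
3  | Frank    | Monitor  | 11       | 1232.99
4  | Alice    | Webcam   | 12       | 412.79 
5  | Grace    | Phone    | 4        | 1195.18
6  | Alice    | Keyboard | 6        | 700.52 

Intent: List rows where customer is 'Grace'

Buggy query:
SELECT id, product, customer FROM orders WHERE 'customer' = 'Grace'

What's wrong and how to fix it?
Bug: Single quotes denote string literals in SQL; the column name is being compared as a constant string

Fix: Remove the quotes around the column name (or use double quotes for an identifier)

Corrected query:
SELECT id, product, customer FROM orders WHERE customer = 'Grace'

Result:
id | product | customer
---+---------+---------
1  | Charger | Grace   
5  | Phone   | Grace   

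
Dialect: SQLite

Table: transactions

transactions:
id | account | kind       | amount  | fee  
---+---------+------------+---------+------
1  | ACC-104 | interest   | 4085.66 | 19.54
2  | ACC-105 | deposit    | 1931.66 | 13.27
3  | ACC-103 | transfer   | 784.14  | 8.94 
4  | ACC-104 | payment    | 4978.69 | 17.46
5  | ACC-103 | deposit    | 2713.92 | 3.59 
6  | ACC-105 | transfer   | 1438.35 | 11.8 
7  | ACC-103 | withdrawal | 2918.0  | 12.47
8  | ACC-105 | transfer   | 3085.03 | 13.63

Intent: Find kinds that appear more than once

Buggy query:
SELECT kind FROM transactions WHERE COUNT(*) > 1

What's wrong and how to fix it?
Bug: COUNT(*) is an aggregate and cannot be used in WHERE

Fix: Group first, then use HAVING for the count condition

Corrected query:
SELECT kind FROM transactions GROUP BY kind HAVING COUNT(*) > 1

Result:
kind    
--------
deposit 
transfer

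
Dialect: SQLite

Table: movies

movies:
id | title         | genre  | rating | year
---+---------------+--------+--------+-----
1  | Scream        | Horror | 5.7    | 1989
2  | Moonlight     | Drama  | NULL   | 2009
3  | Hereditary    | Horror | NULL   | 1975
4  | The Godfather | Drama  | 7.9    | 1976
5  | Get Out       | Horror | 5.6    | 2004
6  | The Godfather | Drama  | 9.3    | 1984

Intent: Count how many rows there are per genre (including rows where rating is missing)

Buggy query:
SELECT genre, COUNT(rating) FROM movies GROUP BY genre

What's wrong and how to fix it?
Bug: COUNT(rating) skips NULLs, so groups with missing rating are undercounted

Fix: Use COUNT(*) to count all rows regardless of NULL

Corrected query:
SELECT genre, COUNT(*) FROM movies GROUP BY genre

Result:
genre  | COUNT(*)
-------+---------
Drama  | 3       
Horror | 3       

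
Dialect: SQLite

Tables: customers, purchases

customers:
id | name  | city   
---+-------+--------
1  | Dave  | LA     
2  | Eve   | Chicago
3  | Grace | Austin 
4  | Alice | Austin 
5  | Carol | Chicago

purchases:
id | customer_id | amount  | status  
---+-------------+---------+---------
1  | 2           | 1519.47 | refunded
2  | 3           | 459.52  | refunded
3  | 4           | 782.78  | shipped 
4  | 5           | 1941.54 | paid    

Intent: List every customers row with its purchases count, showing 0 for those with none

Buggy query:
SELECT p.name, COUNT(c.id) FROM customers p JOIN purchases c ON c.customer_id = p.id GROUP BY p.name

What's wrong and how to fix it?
Bug: An inner join excludes parents with zero children

Fix: Switch to LEFT JOIN to retain unmatched parent rows

Corrected query:
SELECT p.name, COUNT(c.id) FROM customers p LEFT JOIN purchases c ON c.customer_id = p.id GROUP BY p.name

Result:
name  | COUNT(c.id)
------+------------
Alice | 1          
Carol | 1          
Dave  | 0          
Eve   | 1          
Grace | 1          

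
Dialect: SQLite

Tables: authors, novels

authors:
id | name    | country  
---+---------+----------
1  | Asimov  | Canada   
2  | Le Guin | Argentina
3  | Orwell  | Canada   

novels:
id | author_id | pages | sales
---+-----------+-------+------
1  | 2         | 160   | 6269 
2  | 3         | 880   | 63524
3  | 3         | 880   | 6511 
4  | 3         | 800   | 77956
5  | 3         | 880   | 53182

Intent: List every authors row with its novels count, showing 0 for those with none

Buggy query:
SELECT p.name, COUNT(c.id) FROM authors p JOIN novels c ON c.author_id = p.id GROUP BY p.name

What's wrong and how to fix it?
Bug: An inner join excludes parents with zero children

Fix: Use LEFT JOIN so parents without children still appear (COUNT(c.id) gives 0)

Corrected query:
SELECT p.name, COUNT(c.id) FROM authors p LEFT JOIN novels c ON c.author_id = p.id GROUP BY p.name

Result:
name    | COUNT(c.id)
--------+------------
Asimov  | 0          
Le Guin | 1          
Orwell  | 4          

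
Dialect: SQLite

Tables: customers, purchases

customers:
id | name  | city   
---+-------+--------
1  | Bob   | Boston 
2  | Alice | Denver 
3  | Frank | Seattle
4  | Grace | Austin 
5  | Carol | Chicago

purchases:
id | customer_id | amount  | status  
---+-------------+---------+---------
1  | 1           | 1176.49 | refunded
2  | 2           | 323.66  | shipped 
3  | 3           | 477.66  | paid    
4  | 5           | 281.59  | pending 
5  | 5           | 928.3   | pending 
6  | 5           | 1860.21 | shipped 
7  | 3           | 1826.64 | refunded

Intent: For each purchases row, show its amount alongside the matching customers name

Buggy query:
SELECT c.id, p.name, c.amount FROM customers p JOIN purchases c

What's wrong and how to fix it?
Bug: Missing join condition: each purchases row is matched to all customers rows instead of just its own

Fix: Specify the join condition linking the foreign key to the parent id

Corrected query:
SELECT c.id, p.name, c.amount FROM customers p JOIN purchases c ON c.customer_id = p.id

Result:
id | name  | amount 
---+-------+--------
1  | Bob   | 1176.49
2  | Alice | 323.66 
3  | Frank | 477.66 
4  | Carol | 281.59 
5  | Carol | 928.3  
6  | Carol | 1860.21
7  | Frank | 1826.64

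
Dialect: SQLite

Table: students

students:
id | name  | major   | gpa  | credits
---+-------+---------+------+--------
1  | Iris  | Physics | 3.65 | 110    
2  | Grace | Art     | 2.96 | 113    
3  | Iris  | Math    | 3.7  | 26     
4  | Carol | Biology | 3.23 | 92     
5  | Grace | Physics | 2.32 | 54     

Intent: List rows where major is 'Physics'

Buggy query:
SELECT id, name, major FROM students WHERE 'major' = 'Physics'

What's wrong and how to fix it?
Bug: 'major' in single quotes is a string literal, not the column; the comparison is literal-vs-literal and never true

Fix: Reference the column as major without single quotes

Corrected query:
SELECT id, name, major FROM students WHERE major = 'Physics'

Result:
id | name  | major  
---+-------+--------
1  | Iris  | Physics
5  | Grace | Physics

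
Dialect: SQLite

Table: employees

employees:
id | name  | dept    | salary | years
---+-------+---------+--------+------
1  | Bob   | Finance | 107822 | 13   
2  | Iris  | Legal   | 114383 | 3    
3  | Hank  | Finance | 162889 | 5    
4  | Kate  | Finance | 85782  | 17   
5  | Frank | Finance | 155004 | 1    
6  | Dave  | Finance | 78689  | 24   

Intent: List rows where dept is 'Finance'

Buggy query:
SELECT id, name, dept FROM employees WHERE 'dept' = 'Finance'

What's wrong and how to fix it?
Bug: Single quotes denote string literals in SQL; the column name is being compared as a constant string

Fix: Remove the quotes around the column name (or use double quotes for an identifier)

Corrected query:
SELECT id, name, dept FROM employees WHERE dept = 'Finance'

Result:
id | name  | dept   
---+-------+--------
1  | Bob   | Finance
3  | Hank  | Finance
4  | Kate  | Finance
5  | Frank | Finance
6  | Dave  | Finance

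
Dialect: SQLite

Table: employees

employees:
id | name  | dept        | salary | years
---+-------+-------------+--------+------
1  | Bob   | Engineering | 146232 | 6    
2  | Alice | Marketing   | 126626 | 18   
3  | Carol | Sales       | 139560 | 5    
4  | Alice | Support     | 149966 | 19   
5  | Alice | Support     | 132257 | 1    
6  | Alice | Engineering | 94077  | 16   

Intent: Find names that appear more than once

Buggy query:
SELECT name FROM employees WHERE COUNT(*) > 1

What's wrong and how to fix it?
Bug: WHERE can't reference COUNT(*); aggregates are computed after WHERE

Fix: Group first, then use HAVING for the count condition

Corrected query:
SELECT name FROM employees GROUP BY name HAVING COUNT(*) > 1

Result:
name 
-----
Alice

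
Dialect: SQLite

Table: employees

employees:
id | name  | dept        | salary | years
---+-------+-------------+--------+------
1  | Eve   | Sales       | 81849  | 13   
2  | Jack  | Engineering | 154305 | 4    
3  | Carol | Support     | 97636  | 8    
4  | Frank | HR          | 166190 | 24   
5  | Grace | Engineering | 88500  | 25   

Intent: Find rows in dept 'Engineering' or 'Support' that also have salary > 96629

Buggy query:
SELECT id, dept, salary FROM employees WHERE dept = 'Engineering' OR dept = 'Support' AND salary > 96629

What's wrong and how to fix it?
Bug: AND binds tighter than OR, so this parses as dept = 'Engineering' OR (dept = 'Support' AND salary > 96629)

Fix: Group the OR with parentheses (or use IN), then AND the threshold

Corrected query:
SELECT id, dept, salary FROM employees WHERE (dept = 'Engineering' OR dept = 'Support') AND salary > 96629

Result:
id | dept        | salary
---+-------------+-------
2  | Engineering | 154305
3  | Support     | 97636 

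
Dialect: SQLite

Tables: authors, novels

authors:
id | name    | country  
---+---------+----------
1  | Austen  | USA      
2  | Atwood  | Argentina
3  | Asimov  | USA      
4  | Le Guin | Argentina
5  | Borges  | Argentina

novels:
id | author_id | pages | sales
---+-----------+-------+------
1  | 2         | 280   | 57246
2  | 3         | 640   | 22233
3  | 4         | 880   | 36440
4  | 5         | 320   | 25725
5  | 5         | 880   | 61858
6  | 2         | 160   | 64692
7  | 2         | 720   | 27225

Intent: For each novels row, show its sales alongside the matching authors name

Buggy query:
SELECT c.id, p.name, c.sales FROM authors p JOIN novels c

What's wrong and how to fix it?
Bug: Missing join condition: each novels row is matched to all authors rows instead of just its own

Fix: Specify the join condition linking the foreign key to the parent id

Corrected query:
SELECT c.id, p.name, c.sales FROM authors p JOIN novels c ON c.author_id = p.id

Result:
id | name    | sales
---+---------+------
1  | Atwood  | 57246
2  | Asimov  | 22233
3  | Le Guin | 36440
4  | Borges  | 25725
5  | Borges  | 61858
6  | Atwood  | 64692
7  | Atwood  | 27225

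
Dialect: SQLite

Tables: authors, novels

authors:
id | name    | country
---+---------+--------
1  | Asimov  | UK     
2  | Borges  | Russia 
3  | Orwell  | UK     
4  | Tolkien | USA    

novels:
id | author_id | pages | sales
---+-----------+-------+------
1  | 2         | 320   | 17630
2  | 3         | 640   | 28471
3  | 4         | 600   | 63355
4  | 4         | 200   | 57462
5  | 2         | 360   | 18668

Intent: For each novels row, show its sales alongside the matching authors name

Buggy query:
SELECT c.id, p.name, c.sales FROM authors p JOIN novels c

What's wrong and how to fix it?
Bug: JOIN with no ON clause produces a cartesian product; every novels row pairs with every authors row

Fix: Add ON c.author_id = p.id to the JOIN

Corrected query:
SELECT c.id, p.name, c.sales FROM authors p JOIN novels c ON c.author_id = p.id

Result:
id | name    | sales
---+---------+------
1  | Borges  | 17630
2  | Orwell  | 28471
3  | Tolkien | 63355
4  | Tolkien | 57462
5  | Borges  | 18668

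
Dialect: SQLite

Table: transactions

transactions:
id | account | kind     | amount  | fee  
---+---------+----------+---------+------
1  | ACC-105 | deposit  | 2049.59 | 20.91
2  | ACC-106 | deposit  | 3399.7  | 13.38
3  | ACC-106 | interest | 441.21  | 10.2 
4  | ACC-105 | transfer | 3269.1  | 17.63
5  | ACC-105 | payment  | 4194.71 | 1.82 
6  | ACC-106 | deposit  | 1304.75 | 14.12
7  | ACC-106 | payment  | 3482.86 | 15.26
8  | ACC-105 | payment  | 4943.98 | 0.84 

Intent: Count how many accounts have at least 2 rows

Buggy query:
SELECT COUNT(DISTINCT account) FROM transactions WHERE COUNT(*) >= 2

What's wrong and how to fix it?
Bug: COUNT(*) cannot appear in WHERE; the per-group count doesn't exist yet

Fix: Group first with HAVING COUNT(*) >= 2, then COUNT the resulting groups

Corrected query:
SELECT COUNT(*) FROM (SELECT account FROM transactions GROUP BY account HAVING COUNT(*) >= 2)

Result:
COUNT(*)
--------
2       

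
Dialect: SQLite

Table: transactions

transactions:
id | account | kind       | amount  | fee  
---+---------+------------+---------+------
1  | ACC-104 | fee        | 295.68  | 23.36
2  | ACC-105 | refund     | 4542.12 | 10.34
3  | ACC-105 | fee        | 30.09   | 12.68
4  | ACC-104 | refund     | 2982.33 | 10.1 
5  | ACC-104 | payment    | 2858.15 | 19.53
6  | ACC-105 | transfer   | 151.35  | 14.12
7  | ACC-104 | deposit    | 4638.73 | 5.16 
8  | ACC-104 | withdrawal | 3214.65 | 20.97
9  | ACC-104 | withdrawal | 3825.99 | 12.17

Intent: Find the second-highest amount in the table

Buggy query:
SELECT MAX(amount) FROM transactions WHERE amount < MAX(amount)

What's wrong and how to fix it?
Bug: MAX(amount) on the right of the comparison is an aggregate-in-WHERE error

Fix: Put the inner MAX in a scalar subquery

Corrected query:
SELECT MAX(amount) FROM transactions WHERE amount < (SELECT MAX(amount) FROM transactions)

Result:
MAX(amount)
-----------
4542.12    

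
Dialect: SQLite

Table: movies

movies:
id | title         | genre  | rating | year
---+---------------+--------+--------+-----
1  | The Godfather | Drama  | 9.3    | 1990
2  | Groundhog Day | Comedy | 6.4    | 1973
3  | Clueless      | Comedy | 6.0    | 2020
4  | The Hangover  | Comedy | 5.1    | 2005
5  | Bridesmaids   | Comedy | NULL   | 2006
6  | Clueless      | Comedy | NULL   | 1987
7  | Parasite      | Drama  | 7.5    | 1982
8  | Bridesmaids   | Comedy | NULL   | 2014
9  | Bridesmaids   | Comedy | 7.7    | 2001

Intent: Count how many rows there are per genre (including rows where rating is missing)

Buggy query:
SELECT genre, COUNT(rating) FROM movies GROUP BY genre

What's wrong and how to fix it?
Bug: COUNT(rating) skips NULLs, so groups with missing rating are undercounted

Fix: Replace COUNT(rating) with COUNT(*)

Corrected query:
SELECT genre, COUNT(*) FROM movies GROUP BY genre

Result:
genre  | COUNT(*)
-------+---------
Comedy | 7       
Drama  | 2       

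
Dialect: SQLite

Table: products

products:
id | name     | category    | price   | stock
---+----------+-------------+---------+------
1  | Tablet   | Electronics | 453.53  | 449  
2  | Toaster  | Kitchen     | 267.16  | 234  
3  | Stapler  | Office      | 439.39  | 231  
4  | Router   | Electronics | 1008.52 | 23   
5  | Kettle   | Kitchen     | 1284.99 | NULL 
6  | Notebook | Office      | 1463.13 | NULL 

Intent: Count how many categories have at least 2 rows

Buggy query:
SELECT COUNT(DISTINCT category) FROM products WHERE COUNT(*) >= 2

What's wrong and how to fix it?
Bug: COUNT(*) cannot appear in WHERE; the per-group count doesn't exist yet

Fix: Group first with HAVING COUNT(*) >= 2, then COUNT the resulting groups

Corrected query:
SELECT COUNT(*) FROM (SELECT category FROM products GROUP BY category HAVING COUNT(*) >= 2)

Result:
COUNT(*)
--------
3       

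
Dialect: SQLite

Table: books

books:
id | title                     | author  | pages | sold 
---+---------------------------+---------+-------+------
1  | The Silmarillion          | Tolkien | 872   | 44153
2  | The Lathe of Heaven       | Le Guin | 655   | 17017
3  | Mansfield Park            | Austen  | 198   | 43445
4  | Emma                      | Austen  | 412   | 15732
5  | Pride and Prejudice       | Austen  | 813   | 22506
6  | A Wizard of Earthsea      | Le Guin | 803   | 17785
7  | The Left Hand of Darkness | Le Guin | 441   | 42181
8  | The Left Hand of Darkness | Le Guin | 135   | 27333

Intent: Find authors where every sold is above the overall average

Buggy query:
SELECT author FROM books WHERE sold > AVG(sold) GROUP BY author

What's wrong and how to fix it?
Bug: AVG() is an aggregate; it can't sit directly in WHERE

Fix: Use a subquery for AVG and a HAVING MIN(...) filter so the condition holds for every row in the group

Corrected query:
SELECT author FROM books GROUP BY author HAVING MIN(sold) > (SELECT AVG(sold) FROM books)

Result:
author 
-------
Tolkien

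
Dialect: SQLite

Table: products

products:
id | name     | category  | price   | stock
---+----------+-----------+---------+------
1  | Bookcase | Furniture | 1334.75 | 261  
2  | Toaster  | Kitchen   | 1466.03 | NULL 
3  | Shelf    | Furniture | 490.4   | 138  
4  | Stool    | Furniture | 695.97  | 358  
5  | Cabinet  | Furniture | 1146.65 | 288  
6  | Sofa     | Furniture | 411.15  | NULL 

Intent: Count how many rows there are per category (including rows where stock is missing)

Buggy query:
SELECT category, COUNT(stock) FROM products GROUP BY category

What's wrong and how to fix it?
Bug: COUNT(column) counts non-NULL values only; rows with NULL stock aren't counted

Fix: Replace COUNT(stock) with COUNT(*)

Corrected query:
SELECT category, COUNT(*) FROM products GROUP BY category

Result:
category  | COUNT(*)
----------+---------
Furniture | 5       
Kitchen   | 1       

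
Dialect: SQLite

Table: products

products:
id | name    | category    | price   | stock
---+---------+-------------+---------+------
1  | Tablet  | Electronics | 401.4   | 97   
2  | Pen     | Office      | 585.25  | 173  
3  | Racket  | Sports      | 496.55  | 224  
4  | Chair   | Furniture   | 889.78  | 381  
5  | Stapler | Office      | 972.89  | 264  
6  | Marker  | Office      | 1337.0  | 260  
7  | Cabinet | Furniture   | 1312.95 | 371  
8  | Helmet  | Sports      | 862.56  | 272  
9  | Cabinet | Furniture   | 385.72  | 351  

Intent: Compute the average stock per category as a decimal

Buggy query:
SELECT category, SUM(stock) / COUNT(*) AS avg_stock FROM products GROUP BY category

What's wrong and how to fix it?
Bug: SUM(stock) and COUNT(*) are both integers; the division truncates the fractional part

Fix: Cast one side to REAL so the division keeps the fractional part

Corrected query:
SELECT category, SUM(stock) * 1.0 / COUNT(*) AS avg_stock FROM products GROUP BY category

Result:
category    | avg_stock 
------------+-----------
Electronics | 97        
Furniture   | 367.666667
Office      | 232.333333
Sports      | 248       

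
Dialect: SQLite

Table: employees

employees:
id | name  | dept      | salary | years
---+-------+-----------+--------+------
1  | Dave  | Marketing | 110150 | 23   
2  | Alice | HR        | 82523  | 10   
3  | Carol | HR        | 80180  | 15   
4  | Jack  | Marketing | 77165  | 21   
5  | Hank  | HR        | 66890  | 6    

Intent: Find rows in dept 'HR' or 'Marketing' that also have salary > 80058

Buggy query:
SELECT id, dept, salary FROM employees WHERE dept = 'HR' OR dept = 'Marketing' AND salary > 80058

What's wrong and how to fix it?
Bug: AND binds tighter than OR, so this parses as dept = 'HR' OR (dept = 'Marketing' AND salary > 80058)

Fix: Add parentheses around the OR so the AND applies to both alternatives

Corrected query:
SELECT id, dept, salary FROM employees WHERE (dept = 'HR' OR dept = 'Marketing') AND salary > 80058

Result:
id | dept      | salary
---+-----------+-------
1  | Marketing | 110150
2  | HR        | 82523 
3  | HR        | 80180 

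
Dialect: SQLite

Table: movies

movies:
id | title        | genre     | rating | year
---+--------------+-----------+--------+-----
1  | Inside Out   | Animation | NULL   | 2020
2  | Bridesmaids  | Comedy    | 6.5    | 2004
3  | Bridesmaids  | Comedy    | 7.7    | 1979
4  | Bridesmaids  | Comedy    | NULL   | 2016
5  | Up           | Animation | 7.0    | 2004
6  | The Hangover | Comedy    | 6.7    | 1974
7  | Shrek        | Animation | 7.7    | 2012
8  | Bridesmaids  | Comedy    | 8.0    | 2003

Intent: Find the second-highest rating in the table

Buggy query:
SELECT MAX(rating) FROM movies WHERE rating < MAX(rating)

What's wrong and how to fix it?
Bug: The inner MAX is an aggregate inside WHERE, which is not allowed

Fix: Put the inner MAX in a scalar subquery

Corrected query:
SELECT MAX(rating) FROM movies WHERE rating < (SELECT MAX(rating) FROM movies)

Result:
MAX(rating)
-----------
7.7        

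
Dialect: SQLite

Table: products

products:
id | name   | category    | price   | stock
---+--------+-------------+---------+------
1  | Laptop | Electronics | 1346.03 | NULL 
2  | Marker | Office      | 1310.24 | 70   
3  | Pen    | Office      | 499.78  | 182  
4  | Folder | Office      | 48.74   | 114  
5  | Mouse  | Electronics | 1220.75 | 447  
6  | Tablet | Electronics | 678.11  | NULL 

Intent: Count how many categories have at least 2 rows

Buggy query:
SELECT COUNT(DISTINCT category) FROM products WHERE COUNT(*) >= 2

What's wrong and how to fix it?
Bug: COUNT(*) cannot appear in WHERE; the per-group count doesn't exist yet

Fix: Group first with HAVING COUNT(*) >= 2, then COUNT the resulting groups

Corrected query:
SELECT COUNT(*) FROM (SELECT category FROM products GROUP BY category HAVING COUNT(*) >= 2)

Result:
COUNT(*)
--------
2       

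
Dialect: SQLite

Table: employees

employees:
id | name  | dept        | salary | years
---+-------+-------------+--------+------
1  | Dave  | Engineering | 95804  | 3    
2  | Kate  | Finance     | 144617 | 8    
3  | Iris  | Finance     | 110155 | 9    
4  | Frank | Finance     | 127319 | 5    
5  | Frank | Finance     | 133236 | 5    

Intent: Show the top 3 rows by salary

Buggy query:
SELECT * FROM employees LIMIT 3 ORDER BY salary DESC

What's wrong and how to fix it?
Bug: ORDER BY cannot follow LIMIT; LIMIT is the final clause

Fix: Swap the clauses: ORDER BY first, then LIMIT

Corrected query:
SELECT * FROM employees ORDER BY salary DESC LIMIT 3

Result:
id | name  | dept    | salary | years
---+-------+---------+--------+------
2  | Kate  | Finance | 144617 | 8    
5  | Frank | Finance | 133236 | 5    
4  | Frank | Finance | 127319 | 5    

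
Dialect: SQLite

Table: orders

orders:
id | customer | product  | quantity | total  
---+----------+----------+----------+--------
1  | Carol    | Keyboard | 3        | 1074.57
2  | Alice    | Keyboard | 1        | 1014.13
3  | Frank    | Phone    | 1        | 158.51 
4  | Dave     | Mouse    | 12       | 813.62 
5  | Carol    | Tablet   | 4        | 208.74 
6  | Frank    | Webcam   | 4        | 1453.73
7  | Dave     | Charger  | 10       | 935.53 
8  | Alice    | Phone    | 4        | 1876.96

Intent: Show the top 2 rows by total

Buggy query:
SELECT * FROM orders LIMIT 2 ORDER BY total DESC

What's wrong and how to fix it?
Bug: ORDER BY cannot follow LIMIT; LIMIT is the final clause

Fix: Sort with ORDER BY, then apply LIMIT

Corrected query:
SELECT * FROM orders ORDER BY total DESC LIMIT 2

Result:
id | customer | product | quantity | total  
---+----------+---------+----------+--------
8  | Alice    | Phone   | 4        | 1876.96
6  | Frank    | Webcam  | 4        | 1453.73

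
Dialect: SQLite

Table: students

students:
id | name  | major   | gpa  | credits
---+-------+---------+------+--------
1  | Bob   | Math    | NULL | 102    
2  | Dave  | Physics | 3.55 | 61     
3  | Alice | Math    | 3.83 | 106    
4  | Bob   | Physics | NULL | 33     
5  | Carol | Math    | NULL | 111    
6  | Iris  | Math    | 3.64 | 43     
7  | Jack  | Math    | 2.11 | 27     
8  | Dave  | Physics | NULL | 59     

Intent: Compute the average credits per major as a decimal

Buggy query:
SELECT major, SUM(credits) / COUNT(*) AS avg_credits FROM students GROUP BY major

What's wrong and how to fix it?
Bug: SUM(credits) and COUNT(*) are both integers; the division truncates the fractional part

Fix: Cast one side to REAL so the division keeps the fractional part

Corrected query:
SELECT major, SUM(credits) * 1.0 / COUNT(*) AS avg_credits FROM students GROUP BY major

Result:
major   | avg_credits
--------+------------
Math    | 77.8       
Physics | 51         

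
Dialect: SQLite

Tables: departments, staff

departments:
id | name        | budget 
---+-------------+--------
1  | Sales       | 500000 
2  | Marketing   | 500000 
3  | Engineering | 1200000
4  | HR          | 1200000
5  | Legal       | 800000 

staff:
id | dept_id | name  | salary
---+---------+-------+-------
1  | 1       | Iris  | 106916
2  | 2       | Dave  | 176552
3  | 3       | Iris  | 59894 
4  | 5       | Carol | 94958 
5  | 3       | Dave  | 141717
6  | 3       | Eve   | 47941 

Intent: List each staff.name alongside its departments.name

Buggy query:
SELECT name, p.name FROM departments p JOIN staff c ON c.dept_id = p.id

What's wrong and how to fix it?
Bug: Both tables have a 'name' column; the unqualified reference is ambiguous

Fix: Qualify the column with its table alias (c.name)

Corrected query:
SELECT c.name, p.name FROM departments p JOIN staff c ON c.dept_id = p.id

Result:
name  | name       
------+------------
Iris  | Sales      
Dave  | Marketing  
Iris  | Engineering
Carol | Legal      
Dave  | Engineering
Eve   | Engineering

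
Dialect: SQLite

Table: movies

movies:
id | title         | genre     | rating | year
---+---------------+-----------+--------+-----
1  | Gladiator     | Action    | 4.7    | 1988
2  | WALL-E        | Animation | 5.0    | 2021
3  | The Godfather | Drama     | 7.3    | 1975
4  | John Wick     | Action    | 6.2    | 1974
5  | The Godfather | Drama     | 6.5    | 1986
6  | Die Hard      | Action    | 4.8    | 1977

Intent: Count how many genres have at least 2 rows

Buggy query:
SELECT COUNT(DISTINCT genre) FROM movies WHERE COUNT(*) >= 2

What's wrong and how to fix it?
Bug: WHERE filters individual rows, not groups, so a group-level COUNT is invalid there

Fix: Use a subquery that GROUPs and filters with HAVING, then count its rows

Corrected query:
SELECT COUNT(*) FROM (SELECT genre FROM movies GROUP BY genre HAVING COUNT(*) >= 2)

Result:
COUNT(*)
--------
2       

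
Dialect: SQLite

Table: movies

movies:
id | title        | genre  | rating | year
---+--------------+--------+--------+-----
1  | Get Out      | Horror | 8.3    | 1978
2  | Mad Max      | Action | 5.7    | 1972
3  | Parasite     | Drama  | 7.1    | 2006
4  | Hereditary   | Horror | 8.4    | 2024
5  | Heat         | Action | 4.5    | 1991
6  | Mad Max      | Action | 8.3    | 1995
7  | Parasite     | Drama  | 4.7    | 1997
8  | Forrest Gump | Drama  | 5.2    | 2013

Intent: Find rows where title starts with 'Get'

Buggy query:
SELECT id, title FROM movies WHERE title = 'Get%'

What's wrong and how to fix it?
Bug: Wildcards only work with LIKE; '=' treats '%' as a literal character

Fix: Replace '=' with LIKE so 'Get%' is treated as a pattern

Corrected query:
SELECT id, title FROM movies WHERE title LIKE 'Get%'

Result:
id | title  
---+--------
1  | Get Out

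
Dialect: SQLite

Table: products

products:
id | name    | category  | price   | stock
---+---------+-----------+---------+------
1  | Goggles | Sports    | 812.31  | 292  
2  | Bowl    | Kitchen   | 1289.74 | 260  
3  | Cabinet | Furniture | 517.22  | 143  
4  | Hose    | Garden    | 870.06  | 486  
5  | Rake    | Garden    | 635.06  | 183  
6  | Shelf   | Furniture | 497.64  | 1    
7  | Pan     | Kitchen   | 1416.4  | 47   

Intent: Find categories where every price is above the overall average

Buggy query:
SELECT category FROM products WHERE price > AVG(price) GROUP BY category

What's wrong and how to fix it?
Bug: WHERE evaluates per row before aggregation, so AVG() is unavailable

Fix: Use a subquery for AVG and a HAVING MIN(...) filter so the condition holds for every row in the group

Corrected query:
SELECT category FROM products GROUP BY category HAVING MIN(price) > (SELECT AVG(price) FROM products)

Result:
category
--------
Kitchen 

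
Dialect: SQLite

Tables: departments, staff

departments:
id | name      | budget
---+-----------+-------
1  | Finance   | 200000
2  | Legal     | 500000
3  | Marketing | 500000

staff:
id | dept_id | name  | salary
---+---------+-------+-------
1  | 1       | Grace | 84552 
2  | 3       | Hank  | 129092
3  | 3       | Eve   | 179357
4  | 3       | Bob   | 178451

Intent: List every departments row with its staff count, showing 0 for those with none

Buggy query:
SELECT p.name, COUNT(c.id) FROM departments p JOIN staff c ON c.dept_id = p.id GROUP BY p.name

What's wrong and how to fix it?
Bug: An inner join excludes parents with zero children

Fix: Switch to LEFT JOIN to retain unmatched parent rows

Corrected query:
SELECT p.name, COUNT(c.id) FROM departments p LEFT JOIN staff c ON c.dept_id = p.id GROUP BY p.name

Result:
name      | COUNT(c.id)
----------+------------
Finance   | 1          
Legal     | 0          
Marketing | 3          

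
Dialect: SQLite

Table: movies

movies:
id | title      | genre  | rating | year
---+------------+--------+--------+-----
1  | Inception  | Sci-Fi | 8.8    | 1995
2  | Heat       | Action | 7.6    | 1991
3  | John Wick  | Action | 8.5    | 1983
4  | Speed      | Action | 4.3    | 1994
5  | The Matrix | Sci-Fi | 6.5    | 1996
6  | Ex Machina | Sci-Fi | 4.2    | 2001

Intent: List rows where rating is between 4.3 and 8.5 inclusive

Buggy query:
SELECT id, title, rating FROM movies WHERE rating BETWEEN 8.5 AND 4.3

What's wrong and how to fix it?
Bug: The bounds are reversed; BETWEEN a AND b requires a <= b to match anything

Fix: Write BETWEEN 4.3 AND 8.5

Corrected query:
SELECT id, title, rating FROM movies WHERE rating BETWEEN 4.3 AND 8.5

Result:
id | title      | rating
---+------------+-------
2  | Heat       | 7.6   
3  | John Wick  | 8.5   
4  | Speed      | 4.3   
5  | The Matrix | 6.5   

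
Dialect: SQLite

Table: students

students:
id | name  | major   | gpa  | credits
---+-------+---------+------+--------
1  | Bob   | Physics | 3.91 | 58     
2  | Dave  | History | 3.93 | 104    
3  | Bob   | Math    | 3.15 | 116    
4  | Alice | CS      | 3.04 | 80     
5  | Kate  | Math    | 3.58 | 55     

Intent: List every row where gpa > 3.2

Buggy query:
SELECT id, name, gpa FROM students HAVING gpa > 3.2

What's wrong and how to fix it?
Bug: HAVING filters the output of aggregation, but this query has no GROUP BY and no aggregate functions, so SQLite rejects it (HAVING clause on a non-aggregate query); the condition here is per row

Fix: Replace HAVING with WHERE since the condition applies to individual rows

Corrected query:
SELECT id, name, gpa FROM students WHERE gpa > 3.2

Result:
id | name | gpa 
---+------+-----
1  | Bob  | 3.91
2  | Dave | 3.93
5  | Kate | 3.58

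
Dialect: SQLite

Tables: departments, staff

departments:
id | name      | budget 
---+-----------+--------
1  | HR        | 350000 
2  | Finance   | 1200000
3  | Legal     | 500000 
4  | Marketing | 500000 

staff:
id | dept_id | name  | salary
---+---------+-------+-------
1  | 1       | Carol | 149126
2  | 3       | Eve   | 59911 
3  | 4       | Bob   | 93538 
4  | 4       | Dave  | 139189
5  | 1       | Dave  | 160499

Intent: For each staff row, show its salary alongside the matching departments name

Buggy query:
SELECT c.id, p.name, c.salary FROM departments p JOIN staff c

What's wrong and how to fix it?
Bug: Missing join condition: each staff row is matched to all departments rows instead of just its own

Fix: Specify the join condition linking the foreign key to the parent id

Corrected query:
SELECT c.id, p.name, c.salary FROM departments p JOIN staff c ON c.dept_id = p.id

Result:
id | name      | salary
---+-----------+-------
1  | HR        | 149126
2  | Legal     | 59911 
3  | Marketing | 93538 
4  | Marketing | 139189
5  | HR        | 160499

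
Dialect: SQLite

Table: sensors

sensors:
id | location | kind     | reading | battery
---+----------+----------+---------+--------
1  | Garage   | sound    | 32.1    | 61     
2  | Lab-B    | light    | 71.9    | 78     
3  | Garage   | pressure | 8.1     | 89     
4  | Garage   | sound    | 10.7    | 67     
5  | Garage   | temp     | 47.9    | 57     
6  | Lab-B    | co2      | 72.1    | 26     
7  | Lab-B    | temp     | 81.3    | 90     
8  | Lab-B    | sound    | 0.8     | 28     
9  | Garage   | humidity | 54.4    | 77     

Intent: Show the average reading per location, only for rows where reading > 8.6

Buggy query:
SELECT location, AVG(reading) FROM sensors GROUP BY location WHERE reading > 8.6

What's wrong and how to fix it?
Bug: WHERE cannot follow GROUP BY

Fix: Move the WHERE clause before GROUP BY

Corrected query:
SELECT location, AVG(reading) FROM sensors WHERE reading > 8.6 GROUP BY location

Result:
location | AVG(reading)
---------+-------------
Garage   | 36.275      
Lab-B    | 75.1        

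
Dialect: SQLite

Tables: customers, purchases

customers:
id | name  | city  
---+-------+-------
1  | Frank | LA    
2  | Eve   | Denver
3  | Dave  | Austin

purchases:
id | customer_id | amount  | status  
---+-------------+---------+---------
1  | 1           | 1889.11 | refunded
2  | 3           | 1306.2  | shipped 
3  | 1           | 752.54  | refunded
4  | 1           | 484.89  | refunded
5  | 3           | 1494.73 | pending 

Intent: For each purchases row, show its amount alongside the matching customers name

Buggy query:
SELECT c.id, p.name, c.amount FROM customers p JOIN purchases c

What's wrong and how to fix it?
Bug: JOIN with no ON clause produces a cartesian product; every purchases row pairs with every customers row

Fix: Add ON c.customer_id = p.id to the JOIN

Corrected query:
SELECT c.id, p.name, c.amount FROM customers p JOIN purchases c ON c.customer_id = p.id

Result:
id | name  | amount 
---+-------+--------
1  | Frank | 1889.11
2  | Dave  | 1306.2 
3  | Frank | 752.54 
4  | Frank | 484.89 
5  | Dave  | 1494.73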